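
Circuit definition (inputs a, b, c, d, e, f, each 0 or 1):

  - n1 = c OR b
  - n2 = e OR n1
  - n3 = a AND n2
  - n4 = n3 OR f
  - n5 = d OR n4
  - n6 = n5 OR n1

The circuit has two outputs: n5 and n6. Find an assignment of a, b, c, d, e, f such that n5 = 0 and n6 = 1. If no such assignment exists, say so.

a=0 b=1 c=0 d=0 e=1 f=0

Check with a=0 b=1 c=0 d=0 e=1 f=0:
n1 = c OR b = 0 OR 1 = 1
n2 = e OR n1 = 1 OR 1 = 1
n3 = a AND n2 = 0 AND 1 = 0
n4 = n3 OR f = 0 OR 0 = 0
n5 = d OR n4 = 0 OR 0 = 0
n6 = n5 OR n1 = 0 OR 1 = 1
So n5 = 0 and n6 = 1.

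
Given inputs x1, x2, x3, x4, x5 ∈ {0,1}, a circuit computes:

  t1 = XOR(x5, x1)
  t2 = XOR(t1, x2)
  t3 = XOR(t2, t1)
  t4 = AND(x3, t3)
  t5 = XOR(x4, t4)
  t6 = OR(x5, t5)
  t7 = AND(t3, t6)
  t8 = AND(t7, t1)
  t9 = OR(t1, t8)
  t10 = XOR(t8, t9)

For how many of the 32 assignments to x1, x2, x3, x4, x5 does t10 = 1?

t10 = XOR(t8, t9) must be 1, so t8 and t9 differ.
Enumerating the 32 input combinations, 10 give t10 = 1 and 22 give t10 = 0.

10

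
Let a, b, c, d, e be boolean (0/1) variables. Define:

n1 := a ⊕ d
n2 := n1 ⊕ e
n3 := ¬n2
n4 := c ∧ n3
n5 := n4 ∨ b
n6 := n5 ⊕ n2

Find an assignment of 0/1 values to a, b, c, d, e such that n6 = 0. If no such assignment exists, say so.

Check with a=1, b=1, c=0, d=1, e=1:
n1 = a ⊕ d = 1 ⊕ 1 = 0
n2 = n1 ⊕ e = 0 ⊕ 1 = 1
n3 = ¬n2 = ¬1 = 0
n4 = c ∧ n3 = 0 ∧ 0 = 0
n5 = n4 ∨ b = 0 ∨ 1 = 1
n6 = n5 ⊕ n2 = 1 ⊕ 1 = 0
So n6 = 0 as required.

a=1, b=1, c=0, d=1, e=1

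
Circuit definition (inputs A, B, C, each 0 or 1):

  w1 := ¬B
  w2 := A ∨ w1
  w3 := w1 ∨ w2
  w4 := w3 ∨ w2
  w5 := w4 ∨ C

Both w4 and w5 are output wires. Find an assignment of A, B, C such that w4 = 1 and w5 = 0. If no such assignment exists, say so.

Across all 8 input combinations, none give both w4 = 1 and w5 = 0.

no solution exists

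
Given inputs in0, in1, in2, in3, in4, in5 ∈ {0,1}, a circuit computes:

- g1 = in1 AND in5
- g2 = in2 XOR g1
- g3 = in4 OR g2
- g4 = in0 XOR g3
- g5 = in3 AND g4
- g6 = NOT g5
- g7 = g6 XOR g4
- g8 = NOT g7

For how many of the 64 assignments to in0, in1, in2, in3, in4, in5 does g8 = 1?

16

g8 = NOT g7 must be 1, so g7 = 0.
Enumerating the 64 input combinations, 16 give g8 = 1 and 48 give g8 = 0.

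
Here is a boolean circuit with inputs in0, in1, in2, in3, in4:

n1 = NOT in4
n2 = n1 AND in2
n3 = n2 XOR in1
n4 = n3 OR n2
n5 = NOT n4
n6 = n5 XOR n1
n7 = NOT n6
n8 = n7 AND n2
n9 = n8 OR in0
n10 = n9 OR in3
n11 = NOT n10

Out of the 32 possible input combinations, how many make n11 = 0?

24

n11 = NOT n10 must be 0, so n10 = 1.
Enumerating the 32 input combinations, 24 give n11 = 0 and 8 give n11 = 1.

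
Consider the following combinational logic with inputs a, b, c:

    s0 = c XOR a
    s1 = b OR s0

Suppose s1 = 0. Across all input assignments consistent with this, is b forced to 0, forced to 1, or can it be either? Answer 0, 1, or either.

s1 = b OR s0 must be 0, so both b = 0 and s0 = 0.
s0 = c XOR a must be 0, so c and a are equal.
Every assignment with s1 = 0 has b = 0; there are 2 such assignment(s).
  a=0, b=0, c=0
  a=1, b=0, c=1

0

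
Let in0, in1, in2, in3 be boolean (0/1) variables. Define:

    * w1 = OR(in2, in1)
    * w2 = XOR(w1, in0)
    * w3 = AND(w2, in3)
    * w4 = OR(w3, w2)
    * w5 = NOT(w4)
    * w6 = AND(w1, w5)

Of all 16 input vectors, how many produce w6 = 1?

w6 = AND(w1, w5) must be 1, so both w1 = 1 and w5 = 1.
w1 = OR(in2, in1) must be 1, so at least one of in2, in1 is 1.
w5 = NOT(w4) must be 1, so w4 = 0.
Satisfying assignments:
  in0=1, in1=0, in2=1, in3=0
  in0=1, in1=0, in2=1, in3=1
  in0=1, in1=1, in2=0, in3=0
  in0=1, in1=1, in2=0, in3=1
  in0=1, in1=1, in2=1, in3=0
  in0=1, in1=1, in2=1, in3=1

6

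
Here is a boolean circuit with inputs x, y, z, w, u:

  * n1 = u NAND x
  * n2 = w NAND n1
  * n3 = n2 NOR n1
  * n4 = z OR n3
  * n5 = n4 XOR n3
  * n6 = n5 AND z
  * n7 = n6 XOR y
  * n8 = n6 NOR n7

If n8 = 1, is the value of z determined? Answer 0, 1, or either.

0

n8 = n6 NOR n7 must be 1, so both n6 = 0 and n7 = 0.
Every assignment with n8 = 1 has z = 0; there are 8 such assignment(s).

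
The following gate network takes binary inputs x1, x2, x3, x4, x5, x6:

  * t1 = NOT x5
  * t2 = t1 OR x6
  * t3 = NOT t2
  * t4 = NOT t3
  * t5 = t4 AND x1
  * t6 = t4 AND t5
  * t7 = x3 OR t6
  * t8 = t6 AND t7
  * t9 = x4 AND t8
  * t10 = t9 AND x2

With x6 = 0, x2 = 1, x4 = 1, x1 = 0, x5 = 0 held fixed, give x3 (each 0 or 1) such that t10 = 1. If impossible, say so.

With x6 = 0, x2 = 1, x4 = 1, x1 = 0, x5 = 0 fixed, none of the 2 settings of x3 give t10 = 1.
For example, with x3=0:
t1 = NOT x5 = NOT 0 = 1
t2 = t1 OR x6 = 1 OR 0 = 1
t3 = NOT t2 = NOT 1 = 0
t4 = NOT t3 = NOT 0 = 1
t5 = t4 AND x1 = 1 AND 0 = 0
t6 = t4 AND t5 = 1 AND 0 = 0
t7 = x3 OR t6 = 0 OR 0 = 0
t8 = t6 AND t7 = 0 AND 0 = 0
t9 = x4 AND t8 = 1 AND 0 = 0
t10 = t9 AND x2 = 0 AND 1 = 0
giving t10 = 0 ≠ 1.

no solution exists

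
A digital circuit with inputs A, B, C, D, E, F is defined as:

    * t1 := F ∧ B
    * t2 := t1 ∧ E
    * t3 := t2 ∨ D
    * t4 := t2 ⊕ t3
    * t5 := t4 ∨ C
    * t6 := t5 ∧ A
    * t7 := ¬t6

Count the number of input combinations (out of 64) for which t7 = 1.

41

t7 = ¬t6 must be 1, so t6 = 0.
t6 = t5 ∧ A must be 0, so at least one of t5, A is 0.
Enumerating the 64 input combinations, 41 give t7 = 1 and 23 give t7 = 0.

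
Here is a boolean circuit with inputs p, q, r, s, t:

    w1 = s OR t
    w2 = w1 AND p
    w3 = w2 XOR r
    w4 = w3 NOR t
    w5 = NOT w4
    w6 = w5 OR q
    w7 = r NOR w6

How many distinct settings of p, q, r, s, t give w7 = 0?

w7 = r NOR w6 must be 0, so at least one of r, w6 is 1.
Enumerating the 32 input combinations, 29 give w7 = 0 and 3 give w7 = 1.

29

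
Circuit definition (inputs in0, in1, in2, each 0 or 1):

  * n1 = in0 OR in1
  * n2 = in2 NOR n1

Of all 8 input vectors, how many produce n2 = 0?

7

n2 = in2 NOR n1 must be 0, so at least one of in2, n1 is 1.
Enumerating the 8 input combinations, 7 give n2 = 0 and 1 give n2 = 1.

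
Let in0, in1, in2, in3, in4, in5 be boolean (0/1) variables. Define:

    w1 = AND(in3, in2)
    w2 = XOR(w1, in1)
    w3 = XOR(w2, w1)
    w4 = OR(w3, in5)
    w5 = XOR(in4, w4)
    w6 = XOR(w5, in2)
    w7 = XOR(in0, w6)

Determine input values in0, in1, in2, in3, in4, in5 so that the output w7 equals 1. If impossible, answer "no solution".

w7 = XOR(in0, w6) must be 1, so in0 and w6 differ.
Check with in0=0, in1=0, in2=0, in3=1, in4=0, in5=1:
w1 = AND(in3, in2) = AND(1, 0) = 0
w2 = XOR(w1, in1) = XOR(0, 0) = 0
w3 = XOR(w2, w1) = XOR(0, 0) = 0
w4 = OR(w3, in5) = OR(0, 1) = 1
w5 = XOR(in4, w4) = XOR(0, 1) = 1
w6 = XOR(w5, in2) = XOR(1, 0) = 1
w7 = XOR(in0, w6) = XOR(0, 1) = 1
So w7 = 1 as required.

in0=0, in1=0, in2=0, in3=1, in4=0, in5=1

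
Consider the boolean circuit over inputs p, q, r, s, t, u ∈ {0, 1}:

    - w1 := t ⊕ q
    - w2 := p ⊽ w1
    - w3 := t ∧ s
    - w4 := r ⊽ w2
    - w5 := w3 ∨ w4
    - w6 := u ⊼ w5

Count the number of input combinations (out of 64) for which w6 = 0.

17

w6 = u ⊼ w5 must be 0, so both u = 1 and w5 = 1.
Enumerating the 64 input combinations, 17 give w6 = 0 and 47 give w6 = 1.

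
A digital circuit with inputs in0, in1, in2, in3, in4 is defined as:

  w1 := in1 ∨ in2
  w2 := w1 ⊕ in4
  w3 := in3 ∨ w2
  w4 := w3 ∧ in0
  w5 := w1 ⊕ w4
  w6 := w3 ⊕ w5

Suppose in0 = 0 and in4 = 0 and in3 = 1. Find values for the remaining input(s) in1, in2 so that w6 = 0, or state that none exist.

w6 = w3 ⊕ w5 must be 0, so w3 and w5 are equal.
Check with in0 = 0 and in4 = 0 and in3 = 1 and in1=1, in2=0:
w1 = in1 ∨ in2 = 1 ∨ 0 = 1
w2 = w1 ⊕ in4 = 1 ⊕ 0 = 1
w3 = in3 ∨ w2 = 1 ∨ 1 = 1
w4 = w3 ∧ in0 = 1 ∧ 0 = 0
w5 = w1 ⊕ w4 = 1 ⊕ 0 = 1
w6 = w3 ⊕ w5 = 1 ⊕ 1 = 0
So w6 = 0.

in1=1, in2=0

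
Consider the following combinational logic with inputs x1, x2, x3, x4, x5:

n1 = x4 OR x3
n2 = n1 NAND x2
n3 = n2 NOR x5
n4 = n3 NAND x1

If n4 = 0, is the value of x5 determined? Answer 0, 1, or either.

0

n4 = n3 NAND x1 must be 0, so both n3 = 1 and x1 = 1.
n3 = n2 NOR x5 must be 1, so both n2 = 0 and x5 = 0.
n2 = n1 NAND x2 must be 0, so both n1 = 1 and x2 = 1.
Every assignment with n4 = 0 has x5 = 0; there are 3 such assignment(s).
  x1=1, x2=1, x3=0, x4=1, x5=0
  x1=1, x2=1, x3=1, x4=0, x5=0
  x1=1, x2=1, x3=1, x4=1, x5=0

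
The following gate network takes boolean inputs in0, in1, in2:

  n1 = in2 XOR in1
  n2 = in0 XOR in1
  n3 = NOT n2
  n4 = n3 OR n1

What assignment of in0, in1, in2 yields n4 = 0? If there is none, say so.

n4 = n3 OR n1 must be 0, so both n3 = 0 and n1 = 0.
n3 = NOT n2 must be 0, so n2 = 1.
n1 = in2 XOR in1 must be 0, so in2 and in1 are equal.
Check with in0=0, in1=1, in2=1:
n1 = in2 XOR in1 = 1 XOR 1 = 0
n2 = in0 XOR in1 = 0 XOR 1 = 1
n3 = NOT n2 = NOT 1 = 0
n4 = n3 OR n1 = 0 OR 0 = 0
So n4 = 0 as required.

in0=0, in1=1, in2=1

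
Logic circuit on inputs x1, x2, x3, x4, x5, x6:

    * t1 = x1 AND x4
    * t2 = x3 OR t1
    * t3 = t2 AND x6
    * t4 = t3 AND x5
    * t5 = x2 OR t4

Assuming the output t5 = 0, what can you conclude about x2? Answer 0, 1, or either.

t5 = x2 OR t4 must be 0, so both x2 = 0 and t4 = 0.
Every assignment with t5 = 0 has x2 = 0; there are 27 such assignment(s).

0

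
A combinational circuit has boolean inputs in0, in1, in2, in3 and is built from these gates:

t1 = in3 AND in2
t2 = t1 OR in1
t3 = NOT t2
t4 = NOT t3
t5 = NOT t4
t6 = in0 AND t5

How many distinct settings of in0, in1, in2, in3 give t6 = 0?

13

t6 = in0 AND t5 must be 0, so at least one of in0, t5 is 0.
Enumerating the 16 input combinations, 13 give t6 = 0 and 3 give t6 = 1.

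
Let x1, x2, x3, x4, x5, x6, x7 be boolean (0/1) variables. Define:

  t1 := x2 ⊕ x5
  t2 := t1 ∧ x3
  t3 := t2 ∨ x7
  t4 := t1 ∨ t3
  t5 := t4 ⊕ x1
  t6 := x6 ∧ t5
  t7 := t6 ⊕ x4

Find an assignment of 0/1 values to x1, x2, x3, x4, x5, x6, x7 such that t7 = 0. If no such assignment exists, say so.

t7 = t6 ⊕ x4 must be 0, so t6 and x4 are equal.
Check with x1=0 x2=0 x3=1 x4=1 x5=0 x6=1 x7=1:
t1 = x2 ⊕ x5 = 0 ⊕ 0 = 0
t2 = t1 ∧ x3 = 0 ∧ 1 = 0
t3 = t2 ∨ x7 = 0 ∨ 1 = 1
t4 = t1 ∨ t3 = 0 ∨ 1 = 1
t5 = t4 ⊕ x1 = 1 ⊕ 0 = 1
t6 = x6 ∧ t5 = 1 ∧ 1 = 1
t7 = t6 ⊕ x4 = 1 ⊕ 1 = 0
So t7 = 0 as required.

x1=0 x2=0 x3=1 x4=1 x5=0 x6=1 x7=1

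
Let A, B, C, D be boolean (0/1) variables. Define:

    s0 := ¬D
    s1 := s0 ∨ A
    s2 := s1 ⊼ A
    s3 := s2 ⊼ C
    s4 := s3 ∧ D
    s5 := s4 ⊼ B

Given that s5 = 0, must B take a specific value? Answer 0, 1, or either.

1

s5 = s4 ⊼ B must be 0, so both s4 = 1 and B = 1.
s4 = s3 ∧ D must be 1, so both s3 = 1 and D = 1.
s3 = s2 ⊼ C must be 1, so at least one of s2, C is 0.
Every assignment with s5 = 0 has B = 1; there are 3 such assignment(s).
  A=0, B=1, C=0, D=1
  A=1, B=1, C=0, D=1
  A=1, B=1, C=1, D=1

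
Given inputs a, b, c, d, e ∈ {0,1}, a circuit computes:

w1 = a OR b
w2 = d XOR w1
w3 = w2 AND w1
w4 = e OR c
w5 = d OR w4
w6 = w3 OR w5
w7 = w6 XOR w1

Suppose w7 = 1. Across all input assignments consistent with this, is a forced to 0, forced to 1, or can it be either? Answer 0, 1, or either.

w7 = w6 XOR w1 must be 1, so w6 and w1 differ.
Every assignment with w7 = 1 has a = 0; there are 7 such assignment(s).

0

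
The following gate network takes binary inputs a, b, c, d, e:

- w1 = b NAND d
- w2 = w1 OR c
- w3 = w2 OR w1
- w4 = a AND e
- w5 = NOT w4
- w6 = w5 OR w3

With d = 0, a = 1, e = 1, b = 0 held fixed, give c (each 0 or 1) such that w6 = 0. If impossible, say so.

no solution exists

With d = 0, a = 1, e = 1, b = 0 fixed, none of the 2 settings of c give w6 = 0.
For example, with c=0:
w1 = b NAND d = 0 NAND 0 = 1
w2 = w1 OR c = 1 OR 0 = 1
w3 = w2 OR w1 = 1 OR 1 = 1
w4 = a AND e = 1 AND 1 = 1
w5 = NOT w4 = NOT 1 = 0
w6 = w5 OR w3 = 0 OR 1 = 1
giving w6 = 1 ≠ 0.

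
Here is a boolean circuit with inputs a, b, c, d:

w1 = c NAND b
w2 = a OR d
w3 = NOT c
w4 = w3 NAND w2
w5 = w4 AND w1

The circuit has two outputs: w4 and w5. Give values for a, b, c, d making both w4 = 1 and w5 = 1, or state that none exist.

Check with a=0, b=0, c=1, d=0:
w1 = c NAND b = 1 NAND 0 = 1
w2 = a OR d = 0 OR 0 = 0
w3 = NOT c = NOT 1 = 0
w4 = w3 NAND w2 = 0 NAND 0 = 1
w5 = w4 AND w1 = 1 AND 1 = 1
So w4 = 1 and w5 = 1.

a=0, b=0, c=1, d=0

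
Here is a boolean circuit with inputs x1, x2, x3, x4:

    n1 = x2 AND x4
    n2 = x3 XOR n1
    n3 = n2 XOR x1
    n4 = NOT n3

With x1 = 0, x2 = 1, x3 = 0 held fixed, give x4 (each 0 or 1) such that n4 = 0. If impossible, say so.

x4=1

n4 = NOT n3 must be 0, so n3 = 1.
n3 = n2 XOR x1 must be 1, so n2 and x1 differ.
Check with x1 = 0, x2 = 1, x3 = 0 and x4=1:
n1 = x2 AND x4 = 1 AND 1 = 1
n2 = x3 XOR n1 = 0 XOR 1 = 1
n3 = n2 XOR x1 = 1 XOR 0 = 1
n4 = NOT n3 = NOT 1 = 0
So n4 = 0.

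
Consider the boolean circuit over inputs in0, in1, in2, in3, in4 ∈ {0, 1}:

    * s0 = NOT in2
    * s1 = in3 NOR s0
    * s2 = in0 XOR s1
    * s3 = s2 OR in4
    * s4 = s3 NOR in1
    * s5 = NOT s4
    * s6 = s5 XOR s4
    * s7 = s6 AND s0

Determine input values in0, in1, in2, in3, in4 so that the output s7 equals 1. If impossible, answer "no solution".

s7 = s6 AND s0 must be 1, so both s6 = 1 and s0 = 1.
s6 = s5 XOR s4 must be 1, so s5 and s4 differ.
s0 = NOT in2 must be 1, so in2 = 0.
Check with in0=1, in1=0, in2=0, in3=0, in4=0:
s0 = NOT in2 = NOT 0 = 1
s1 = in3 NOR s0 = 0 NOR 1 = 0
s2 = in0 XOR s1 = 1 XOR 0 = 1
s3 = s2 OR in4 = 1 OR 0 = 1
s4 = s3 NOR in1 = 1 NOR 0 = 0
s5 = NOT s4 = NOT 0 = 1
s6 = s5 XOR s4 = 1 XOR 0 = 1
s7 = s6 AND s0 = 1 AND 1 = 1
So s7 = 1 as required.

in0=1, in1=0, in2=0, in3=0, in4=0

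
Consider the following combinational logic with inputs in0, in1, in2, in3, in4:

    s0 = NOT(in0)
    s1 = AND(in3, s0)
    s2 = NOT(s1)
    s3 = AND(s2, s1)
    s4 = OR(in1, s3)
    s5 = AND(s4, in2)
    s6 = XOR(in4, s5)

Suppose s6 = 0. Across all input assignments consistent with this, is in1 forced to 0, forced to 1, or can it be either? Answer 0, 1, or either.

either

Both values of in1 occur among assignments with s6 = 0:
  in1=0: in0=0, in1=0, in2=0, in3=0, in4=0
  in1=1: in0=0, in1=1, in2=0, in3=0, in4=0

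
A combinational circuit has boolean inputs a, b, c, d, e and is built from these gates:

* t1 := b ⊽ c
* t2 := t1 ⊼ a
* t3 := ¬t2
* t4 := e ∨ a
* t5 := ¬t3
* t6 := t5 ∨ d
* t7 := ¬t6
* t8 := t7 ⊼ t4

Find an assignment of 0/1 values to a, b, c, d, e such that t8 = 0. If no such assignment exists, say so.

a=1 b=0 c=0 d=0 e=0

t8 = t7 ⊼ t4 must be 0, so both t7 = 1 and t4 = 1.
t7 = ¬t6 must be 1, so t6 = 0.
Check with a=1 b=0 c=0 d=0 e=0:
t1 = b ⊽ c = 0 ⊽ 0 = 1
t2 = t1 ⊼ a = 1 ⊼ 1 = 0
t3 = ¬t2 = ¬0 = 1
t4 = e ∨ a = 0 ∨ 1 = 1
t5 = ¬t3 = ¬1 = 0
t6 = t5 ∨ d = 0 ∨ 0 = 0
t7 = ¬t6 = ¬0 = 1
t8 = t7 ⊼ t4 = 1 ⊼ 1 = 0
So t8 = 0 as required.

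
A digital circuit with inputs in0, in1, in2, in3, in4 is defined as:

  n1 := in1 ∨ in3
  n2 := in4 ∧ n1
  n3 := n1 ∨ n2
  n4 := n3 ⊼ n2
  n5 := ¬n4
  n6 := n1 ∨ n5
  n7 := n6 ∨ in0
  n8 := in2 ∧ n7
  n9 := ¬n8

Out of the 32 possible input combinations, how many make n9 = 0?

14

n9 = ¬n8 must be 0, so n8 = 1.
n8 = in2 ∧ n7 must be 1, so both in2 = 1 and n7 = 1.
n7 = n6 ∨ in0 must be 1, so at least one of n6, in0 is 1.
Enumerating the 32 input combinations, 14 give n9 = 0 and 18 give n9 = 1.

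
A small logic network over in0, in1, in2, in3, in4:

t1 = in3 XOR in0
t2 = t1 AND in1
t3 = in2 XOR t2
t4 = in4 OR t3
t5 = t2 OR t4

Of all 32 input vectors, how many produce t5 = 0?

6

t5 = t2 OR t4 must be 0, so both t2 = 0 and t4 = 0.
t2 = t1 AND in1 must be 0, so at least one of t1, in1 is 0.
t4 = in4 OR t3 must be 0, so both in4 = 0 and t3 = 0.
Satisfying assignments:
  in0=0, in1=0, in2=0, in3=0, in4=0
  in0=0, in1=0, in2=0, in3=1, in4=0
  in0=0, in1=1, in2=0, in3=0, in4=0
  in0=1, in1=0, in2=0, in3=0, in4=0
  in0=1, in1=0, in2=0, in3=1, in4=0
  in0=1, in1=1, in2=0, in3=1, in4=0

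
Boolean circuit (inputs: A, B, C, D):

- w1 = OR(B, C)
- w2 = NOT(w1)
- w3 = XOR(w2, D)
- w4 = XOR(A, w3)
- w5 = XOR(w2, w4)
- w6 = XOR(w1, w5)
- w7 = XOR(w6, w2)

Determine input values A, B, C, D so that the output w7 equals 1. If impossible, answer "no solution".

A=1 B=0 C=0 D=1

Check with A=1 B=0 C=0 D=1:
w1 = OR(B, C) = OR(0, 0) = 0
w2 = NOT(w1) = NOT 0 = 1
w3 = XOR(w2, D) = XOR(1, 1) = 0
w4 = XOR(A, w3) = XOR(1, 0) = 1
w5 = XOR(w2, w4) = XOR(1, 1) = 0
w6 = XOR(w1, w5) = XOR(0, 0) = 0
w7 = XOR(w6, w2) = XOR(0, 1) = 1
So w7 = 1 as required.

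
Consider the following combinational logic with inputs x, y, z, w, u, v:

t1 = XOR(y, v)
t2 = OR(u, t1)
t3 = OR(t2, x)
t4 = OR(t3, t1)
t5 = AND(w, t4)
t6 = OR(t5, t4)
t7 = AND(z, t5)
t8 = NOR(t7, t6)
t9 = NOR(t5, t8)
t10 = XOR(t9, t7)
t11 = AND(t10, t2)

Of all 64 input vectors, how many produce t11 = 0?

28

t11 = AND(t10, t2) must be 0, so at least one of t10, t2 is 0.
Enumerating the 64 input combinations, 28 give t11 = 0 and 36 give t11 = 1.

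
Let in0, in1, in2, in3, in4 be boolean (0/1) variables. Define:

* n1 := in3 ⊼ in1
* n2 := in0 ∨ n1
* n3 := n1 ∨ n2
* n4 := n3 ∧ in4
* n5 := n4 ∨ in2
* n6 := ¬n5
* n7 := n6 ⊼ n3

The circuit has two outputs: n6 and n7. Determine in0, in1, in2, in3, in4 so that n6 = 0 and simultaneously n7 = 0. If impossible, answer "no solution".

no solution exists

Across all 32 input combinations, none give both n6 = 0 and n7 = 0.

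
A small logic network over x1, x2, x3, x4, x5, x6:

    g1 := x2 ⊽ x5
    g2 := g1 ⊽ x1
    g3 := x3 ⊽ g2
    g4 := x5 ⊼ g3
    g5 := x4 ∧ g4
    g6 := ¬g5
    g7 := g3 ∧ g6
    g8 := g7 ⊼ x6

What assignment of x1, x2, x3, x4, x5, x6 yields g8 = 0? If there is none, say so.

x1=1, x2=0, x3=0, x4=0, x5=1, x6=1

Check with x1=1, x2=0, x3=0, x4=0, x5=1, x6=1:
g1 = x2 ⊽ x5 = 0 ⊽ 1 = 0
g2 = g1 ⊽ x1 = 0 ⊽ 1 = 0
g3 = x3 ⊽ g2 = 0 ⊽ 0 = 1
g4 = x5 ⊼ g3 = 1 ⊼ 1 = 0
g5 = x4 ∧ g4 = 0 ∧ 0 = 0
g6 = ¬g5 = ¬0 = 1
g7 = g3 ∧ g6 = 1 ∧ 1 = 1
g8 = g7 ⊼ x6 = 1 ⊼ 1 = 0
So g8 = 0 as required.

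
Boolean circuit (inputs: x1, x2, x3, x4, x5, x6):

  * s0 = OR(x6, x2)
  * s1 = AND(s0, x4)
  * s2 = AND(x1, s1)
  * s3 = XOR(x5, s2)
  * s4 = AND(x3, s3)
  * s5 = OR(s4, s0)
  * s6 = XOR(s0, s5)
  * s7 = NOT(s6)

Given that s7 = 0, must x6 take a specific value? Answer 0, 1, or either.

s7 = NOT(s6) must be 0, so s6 = 1.
Every assignment with s7 = 0 has x6 = 0; there are 4 such assignment(s).
  x1=0, x2=0, x3=1, x4=0, x5=1, x6=0
  x1=0, x2=0, x3=1, x4=1, x5=1, x6=0
  x1=1, x2=0, x3=1, x4=0, x5=1, x6=0
  x1=1, x2=0, x3=1, x4=1, x5=1, x6=0

0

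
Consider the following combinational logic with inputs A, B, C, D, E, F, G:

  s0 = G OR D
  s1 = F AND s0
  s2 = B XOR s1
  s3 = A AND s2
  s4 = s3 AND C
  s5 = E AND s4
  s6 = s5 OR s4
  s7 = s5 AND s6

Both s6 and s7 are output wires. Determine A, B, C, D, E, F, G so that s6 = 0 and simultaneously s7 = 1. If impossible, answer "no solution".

Across all 128 input combinations, none give both s6 = 0 and s7 = 1.

no solution exists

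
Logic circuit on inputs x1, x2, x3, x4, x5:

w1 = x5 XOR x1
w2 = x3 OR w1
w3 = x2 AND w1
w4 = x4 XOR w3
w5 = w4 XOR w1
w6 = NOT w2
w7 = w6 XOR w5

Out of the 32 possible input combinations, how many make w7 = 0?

w7 = w6 XOR w5 must be 0, so w6 and w5 are equal.
Enumerating the 32 input combinations, 16 give w7 = 0 and 16 give w7 = 1.

16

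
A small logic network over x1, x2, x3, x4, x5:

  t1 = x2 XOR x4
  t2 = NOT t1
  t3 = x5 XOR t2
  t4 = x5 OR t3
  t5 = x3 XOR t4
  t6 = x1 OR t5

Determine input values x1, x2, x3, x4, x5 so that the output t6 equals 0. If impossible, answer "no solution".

Check with x1=0, x2=1, x3=1, x4=0, x5=1:
t1 = x2 XOR x4 = 1 XOR 0 = 1
t2 = NOT t1 = NOT 1 = 0
t3 = x5 XOR t2 = 1 XOR 0 = 1
t4 = x5 OR t3 = 1 OR 1 = 1
t5 = x3 XOR t4 = 1 XOR 1 = 0
t6 = x1 OR t5 = 0 OR 0 = 0
So t6 = 0 as required.

x1=0, x2=1, x3=1, x4=0, x5=1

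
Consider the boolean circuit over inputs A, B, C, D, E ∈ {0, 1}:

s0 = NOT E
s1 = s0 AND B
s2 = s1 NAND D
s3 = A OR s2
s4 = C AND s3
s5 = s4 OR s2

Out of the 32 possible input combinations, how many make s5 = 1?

s5 = s4 OR s2 must be 1, so at least one of s4, s2 is 1.
Enumerating the 32 input combinations, 29 give s5 = 1 and 3 give s5 = 0.

29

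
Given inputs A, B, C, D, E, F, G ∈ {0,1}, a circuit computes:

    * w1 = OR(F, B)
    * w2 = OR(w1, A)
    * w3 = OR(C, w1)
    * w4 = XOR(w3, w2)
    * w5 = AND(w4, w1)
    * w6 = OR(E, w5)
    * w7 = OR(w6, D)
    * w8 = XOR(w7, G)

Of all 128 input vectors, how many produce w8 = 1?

64

w8 = XOR(w7, G) must be 1, so w7 and G differ.
Enumerating the 128 input combinations, 64 give w8 = 1 and 64 give w8 = 0.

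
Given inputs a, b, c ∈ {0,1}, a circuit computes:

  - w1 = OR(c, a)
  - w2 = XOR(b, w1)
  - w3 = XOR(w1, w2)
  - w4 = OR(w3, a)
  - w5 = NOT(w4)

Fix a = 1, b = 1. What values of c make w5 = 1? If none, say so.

With a = 1, b = 1 fixed, none of the 2 settings of c give w5 = 1.
For example, with c=1:
w1 = OR(c, a) = OR(1, 1) = 1
w2 = XOR(b, w1) = XOR(1, 1) = 0
w3 = XOR(w1, w2) = XOR(1, 0) = 1
w4 = OR(w3, a) = OR(1, 1) = 1
w5 = NOT(w4) = NOT 1 = 0
giving w5 = 0 ≠ 1.

no solution exists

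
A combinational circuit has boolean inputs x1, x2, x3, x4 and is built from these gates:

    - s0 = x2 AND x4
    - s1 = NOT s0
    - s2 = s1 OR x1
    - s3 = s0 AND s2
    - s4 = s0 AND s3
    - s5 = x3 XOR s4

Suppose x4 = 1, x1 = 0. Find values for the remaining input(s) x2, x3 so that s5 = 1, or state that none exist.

s5 = x3 XOR s4 must be 1, so x3 and s4 differ.
Check with x4 = 1, x1 = 0 and x2=1, x3=1:
s0 = x2 AND x4 = 1 AND 1 = 1
s1 = NOT s0 = NOT 1 = 0
s2 = s1 OR x1 = 0 OR 0 = 0
s3 = s0 AND s2 = 1 AND 0 = 0
s4 = s0 AND s3 = 1 AND 0 = 0
s5 = x3 XOR s4 = 1 XOR 0 = 1
So s5 = 1.

x2=1 x3=1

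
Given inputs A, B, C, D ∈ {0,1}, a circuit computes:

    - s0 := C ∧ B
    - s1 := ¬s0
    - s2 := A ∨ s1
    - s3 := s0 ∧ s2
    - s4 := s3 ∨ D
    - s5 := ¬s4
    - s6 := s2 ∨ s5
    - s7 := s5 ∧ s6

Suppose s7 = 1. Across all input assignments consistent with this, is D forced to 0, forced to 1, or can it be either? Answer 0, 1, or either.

0

s7 = s5 ∧ s6 must be 1, so both s5 = 1 and s6 = 1.
s5 = ¬s4 must be 1, so s4 = 0.
Every assignment with s7 = 1 has D = 0; there are 7 such assignment(s).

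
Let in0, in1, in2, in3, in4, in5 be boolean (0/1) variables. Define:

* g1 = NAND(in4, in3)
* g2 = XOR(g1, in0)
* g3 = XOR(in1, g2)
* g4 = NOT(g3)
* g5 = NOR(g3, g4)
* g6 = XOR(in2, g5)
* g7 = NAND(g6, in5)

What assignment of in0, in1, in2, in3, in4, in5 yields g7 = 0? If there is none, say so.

in0=0 in1=1 in2=1 in3=1 in4=0 in5=1

Check with in0=0 in1=1 in2=1 in3=1 in4=0 in5=1:
g1 = NAND(in4, in3) = NAND(0, 1) = 1
g2 = XOR(g1, in0) = XOR(1, 0) = 1
g3 = XOR(in1, g2) = XOR(1, 1) = 0
g4 = NOT(g3) = NOT 0 = 1
g5 = NOR(g3, g4) = NOR(0, 1) = 0
g6 = XOR(in2, g5) = XOR(1, 0) = 1
g7 = NAND(g6, in5) = NAND(1, 1) = 0
So g7 = 0 as required.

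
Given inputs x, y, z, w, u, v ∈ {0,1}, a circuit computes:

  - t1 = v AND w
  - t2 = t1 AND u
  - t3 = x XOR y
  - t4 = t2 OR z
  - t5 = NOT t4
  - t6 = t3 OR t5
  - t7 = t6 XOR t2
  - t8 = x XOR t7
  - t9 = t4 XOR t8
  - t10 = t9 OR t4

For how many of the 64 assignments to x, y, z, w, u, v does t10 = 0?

14

t10 = t9 OR t4 must be 0, so both t9 = 0 and t4 = 0.
t9 = t4 XOR t8 must be 0, so t4 and t8 are equal.
Enumerating the 64 input combinations, 14 give t10 = 0 and 50 give t10 = 1.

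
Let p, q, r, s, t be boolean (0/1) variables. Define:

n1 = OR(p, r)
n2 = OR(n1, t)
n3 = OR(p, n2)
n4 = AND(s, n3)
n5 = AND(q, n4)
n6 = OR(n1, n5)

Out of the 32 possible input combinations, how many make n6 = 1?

25

n6 = OR(n1, n5) must be 1, so at least one of n1, n5 is 1.
Enumerating the 32 input combinations, 25 give n6 = 1 and 7 give n6 = 0.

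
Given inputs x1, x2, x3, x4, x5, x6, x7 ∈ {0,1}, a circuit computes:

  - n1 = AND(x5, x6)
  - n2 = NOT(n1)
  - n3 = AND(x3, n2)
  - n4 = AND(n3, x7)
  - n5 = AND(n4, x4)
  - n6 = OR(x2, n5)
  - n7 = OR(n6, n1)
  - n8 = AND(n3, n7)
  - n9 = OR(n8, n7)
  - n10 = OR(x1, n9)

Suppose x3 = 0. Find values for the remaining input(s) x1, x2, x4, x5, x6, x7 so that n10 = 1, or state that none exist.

x1=0, x2=1, x4=0, x5=0, x6=0, x7=1

Check with x3 = 0 and x1=0, x2=1, x4=0, x5=0, x6=0, x7=1:
n1 = AND(x5, x6) = AND(0, 0) = 0
n2 = NOT(n1) = NOT 0 = 1
n3 = AND(x3, n2) = AND(0, 1) = 0
n4 = AND(n3, x7) = AND(0, 1) = 0
n5 = AND(n4, x4) = AND(0, 0) = 0
n6 = OR(x2, n5) = OR(1, 0) = 1
n7 = OR(n6, n1) = OR(1, 0) = 1
n8 = AND(n3, n7) = AND(0, 1) = 0
n9 = OR(n8, n7) = OR(0, 1) = 1
n10 = OR(x1, n9) = OR(0, 1) = 1
So n10 = 1.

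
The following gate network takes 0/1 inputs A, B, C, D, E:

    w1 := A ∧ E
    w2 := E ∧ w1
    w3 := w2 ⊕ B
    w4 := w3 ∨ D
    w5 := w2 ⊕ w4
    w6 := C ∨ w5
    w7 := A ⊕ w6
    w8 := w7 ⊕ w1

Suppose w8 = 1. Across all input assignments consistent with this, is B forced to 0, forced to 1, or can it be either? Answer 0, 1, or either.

Both values of B occur among assignments with w8 = 1:
  B=0: A=0, B=0, C=0, D=1, E=0
  B=1: A=0, B=1, C=0, D=0, E=0

either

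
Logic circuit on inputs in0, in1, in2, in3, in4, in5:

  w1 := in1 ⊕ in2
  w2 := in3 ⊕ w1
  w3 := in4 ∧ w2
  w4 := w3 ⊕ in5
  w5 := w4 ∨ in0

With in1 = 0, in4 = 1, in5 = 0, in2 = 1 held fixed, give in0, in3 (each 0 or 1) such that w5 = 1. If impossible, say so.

in0=1, in3=0

w5 = w4 ∨ in0 must be 1, so at least one of w4, in0 is 1.
Check with in1 = 0, in4 = 1, in5 = 0, in2 = 1 and in0=1, in3=0:
w1 = in1 ⊕ in2 = 0 ⊕ 1 = 1
w2 = in3 ⊕ w1 = 0 ⊕ 1 = 1
w3 = in4 ∧ w2 = 1 ∧ 1 = 1
w4 = w3 ⊕ in5 = 1 ⊕ 0 = 1
w5 = w4 ∨ in0 = 1 ∨ 1 = 1
So w5 = 1.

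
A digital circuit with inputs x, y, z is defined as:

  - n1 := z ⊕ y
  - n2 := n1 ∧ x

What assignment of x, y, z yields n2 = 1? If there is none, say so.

x=1, y=1, z=0

n2 = n1 ∧ x must be 1, so both n1 = 1 and x = 1.
n1 = z ⊕ y must be 1, so z and y differ.
Check with x=1, y=1, z=0:
n1 = z ⊕ y = 0 ⊕ 1 = 1
n2 = n1 ∧ x = 1 ∧ 1 = 1
So n2 = 1 as required.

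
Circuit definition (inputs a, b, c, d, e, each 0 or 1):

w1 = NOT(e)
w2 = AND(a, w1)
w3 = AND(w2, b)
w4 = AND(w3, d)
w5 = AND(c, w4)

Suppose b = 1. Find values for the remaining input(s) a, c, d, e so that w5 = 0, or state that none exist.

a=1, c=0, d=1, e=0

Check with b = 1 and a=1, c=0, d=1, e=0:
w1 = NOT(e) = NOT 0 = 1
w2 = AND(a, w1) = AND(1, 1) = 1
w3 = AND(w2, b) = AND(1, 1) = 1
w4 = AND(w3, d) = AND(1, 1) = 1
w5 = AND(c, w4) = AND(0, 1) = 0
So w5 = 0.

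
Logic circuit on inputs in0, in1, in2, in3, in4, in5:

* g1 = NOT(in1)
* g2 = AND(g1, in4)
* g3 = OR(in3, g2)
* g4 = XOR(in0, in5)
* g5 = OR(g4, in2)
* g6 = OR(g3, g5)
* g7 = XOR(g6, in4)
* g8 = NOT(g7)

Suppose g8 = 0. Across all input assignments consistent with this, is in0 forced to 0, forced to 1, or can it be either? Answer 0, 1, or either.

either

Both values of in0 occur among assignments with g8 = 0:
  in0=0: in0=0, in1=0, in2=0, in3=0, in4=0, in5=1
  in0=1: in0=1, in1=0, in2=0, in3=0, in4=0, in5=0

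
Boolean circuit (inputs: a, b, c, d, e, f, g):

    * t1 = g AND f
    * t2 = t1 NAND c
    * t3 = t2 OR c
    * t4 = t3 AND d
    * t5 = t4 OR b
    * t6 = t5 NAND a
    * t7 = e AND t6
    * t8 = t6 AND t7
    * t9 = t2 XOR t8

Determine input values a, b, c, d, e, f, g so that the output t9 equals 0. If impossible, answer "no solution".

a=1, b=0, c=0, d=0, e=1, f=1, g=1

t9 = t2 XOR t8 must be 0, so t2 and t8 are equal.
Check with a=1, b=0, c=0, d=0, e=1, f=1, g=1:
t1 = g AND f = 1 AND 1 = 1
t2 = t1 NAND c = 1 NAND 0 = 1
t3 = t2 OR c = 1 OR 0 = 1
t4 = t3 AND d = 1 AND 0 = 0
t5 = t4 OR b = 0 OR 0 = 0
t6 = t5 NAND a = 0 NAND 1 = 1
t7 = e AND t6 = 1 AND 1 = 1
t8 = t6 AND t7 = 1 AND 1 = 1
t9 = t2 XOR t8 = 1 XOR 1 = 0
So t9 = 0 as required.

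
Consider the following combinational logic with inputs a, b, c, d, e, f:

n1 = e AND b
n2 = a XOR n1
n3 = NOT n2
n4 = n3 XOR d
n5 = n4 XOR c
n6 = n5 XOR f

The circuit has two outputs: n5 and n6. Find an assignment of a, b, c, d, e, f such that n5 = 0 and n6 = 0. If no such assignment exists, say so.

Check with a=1, b=1, c=1, d=1, e=0, f=0:
n1 = e AND b = 0 AND 1 = 0
n2 = a XOR n1 = 1 XOR 0 = 1
n3 = NOT n2 = NOT 1 = 0
n4 = n3 XOR d = 0 XOR 1 = 1
n5 = n4 XOR c = 1 XOR 1 = 0
n6 = n5 XOR f = 0 XOR 0 = 0
So n5 = 0 and n6 = 0.

a=1, b=1, c=1, d=1, e=0, f=0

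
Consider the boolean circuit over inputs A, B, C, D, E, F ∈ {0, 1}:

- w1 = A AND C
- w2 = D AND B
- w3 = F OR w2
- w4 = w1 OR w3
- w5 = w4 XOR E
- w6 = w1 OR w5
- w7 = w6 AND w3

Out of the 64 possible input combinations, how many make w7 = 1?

25

w7 = w6 AND w3 must be 1, so both w6 = 1 and w3 = 1.
w6 = w1 OR w5 must be 1, so at least one of w1, w5 is 1.
w3 = F OR w2 must be 1, so at least one of F, w2 is 1.
Enumerating the 64 input combinations, 25 give w7 = 1 and 39 give w7 = 0.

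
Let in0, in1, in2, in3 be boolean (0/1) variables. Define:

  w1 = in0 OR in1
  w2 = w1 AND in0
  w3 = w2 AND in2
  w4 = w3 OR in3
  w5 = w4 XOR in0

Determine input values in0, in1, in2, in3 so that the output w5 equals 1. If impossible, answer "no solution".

in0=0 in1=0 in2=1 in3=1

w5 = w4 XOR in0 must be 1, so w4 and in0 differ.
Check with in0=0 in1=0 in2=1 in3=1:
w1 = in0 OR in1 = 0 OR 0 = 0
w2 = w1 AND in0 = 0 AND 0 = 0
w3 = w2 AND in2 = 0 AND 1 = 0
w4 = w3 OR in3 = 0 OR 1 = 1
w5 = w4 XOR in0 = 1 XOR 0 = 1
So w5 = 1 as required.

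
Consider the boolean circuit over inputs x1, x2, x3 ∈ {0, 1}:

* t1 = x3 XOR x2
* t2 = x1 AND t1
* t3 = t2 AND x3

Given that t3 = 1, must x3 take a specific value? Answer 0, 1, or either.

1

t3 = t2 AND x3 must be 1, so both t2 = 1 and x3 = 1.
Every assignment with t3 = 1 has x3 = 1; there are 1 such assignment(s).
  x1=1, x2=0, x3=1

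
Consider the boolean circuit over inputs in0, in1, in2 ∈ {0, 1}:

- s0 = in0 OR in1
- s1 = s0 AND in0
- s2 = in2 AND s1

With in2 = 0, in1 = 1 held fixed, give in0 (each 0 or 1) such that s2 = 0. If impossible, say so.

s2 = in2 AND s1 must be 0, so at least one of in2, s1 is 0.
Check with in2 = 0, in1 = 1 and in0=0:
s0 = in0 OR in1 = 0 OR 1 = 1
s1 = s0 AND in0 = 1 AND 0 = 0
s2 = in2 AND s1 = 0 AND 0 = 0
So s2 = 0.

in0=0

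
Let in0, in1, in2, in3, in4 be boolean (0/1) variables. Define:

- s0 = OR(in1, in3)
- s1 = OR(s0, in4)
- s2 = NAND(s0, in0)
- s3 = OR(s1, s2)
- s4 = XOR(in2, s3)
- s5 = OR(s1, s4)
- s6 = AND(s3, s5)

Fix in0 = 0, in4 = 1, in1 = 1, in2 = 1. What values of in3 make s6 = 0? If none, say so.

no solution exists

With in0 = 0, in4 = 1, in1 = 1, in2 = 1 fixed, none of the 2 settings of in3 give s6 = 0.
For example, with in3=1:
s0 = OR(in1, in3) = OR(1, 1) = 1
s1 = OR(s0, in4) = OR(1, 1) = 1
s2 = NAND(s0, in0) = NAND(1, 0) = 1
s3 = OR(s1, s2) = OR(1, 1) = 1
s4 = XOR(in2, s3) = XOR(1, 1) = 0
s5 = OR(s1, s4) = OR(1, 0) = 1
s6 = AND(s3, s5) = AND(1, 1) = 1
giving s6 = 1 ≠ 0.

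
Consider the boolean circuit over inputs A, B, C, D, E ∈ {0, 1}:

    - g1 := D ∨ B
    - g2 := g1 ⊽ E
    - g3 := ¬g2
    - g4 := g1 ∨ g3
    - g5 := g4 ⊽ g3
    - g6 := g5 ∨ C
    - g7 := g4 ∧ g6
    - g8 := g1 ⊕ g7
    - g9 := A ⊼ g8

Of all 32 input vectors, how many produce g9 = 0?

g9 = A ⊼ g8 must be 0, so both A = 1 and g8 = 1.
g8 = g1 ⊕ g7 must be 1, so g1 and g7 differ.
Enumerating the 32 input combinations, 7 give g9 = 0 and 25 give g9 = 1.

7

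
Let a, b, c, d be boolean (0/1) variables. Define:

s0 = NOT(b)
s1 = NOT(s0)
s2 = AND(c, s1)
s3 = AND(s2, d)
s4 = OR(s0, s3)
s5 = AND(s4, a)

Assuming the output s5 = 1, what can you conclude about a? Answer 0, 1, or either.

s5 = AND(s4, a) must be 1, so both s4 = 1 and a = 1.
s4 = OR(s0, s3) must be 1, so at least one of s0, s3 is 1.
Every assignment with s5 = 1 has a = 1; there are 5 such assignment(s).

1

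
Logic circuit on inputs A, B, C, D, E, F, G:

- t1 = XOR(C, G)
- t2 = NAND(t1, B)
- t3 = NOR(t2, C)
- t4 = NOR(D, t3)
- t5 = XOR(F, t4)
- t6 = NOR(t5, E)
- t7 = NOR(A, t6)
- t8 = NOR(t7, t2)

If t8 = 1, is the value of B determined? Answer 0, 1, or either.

t8 = NOR(t7, t2) must be 1, so both t7 = 0 and t2 = 0.
t7 = NOR(A, t6) must be 0, so at least one of A, t6 is 1.
t2 = NAND(t1, B) must be 0, so both t1 = 1 and B = 1.
Every assignment with t8 = 1 has B = 1; there are 20 such assignment(s).

1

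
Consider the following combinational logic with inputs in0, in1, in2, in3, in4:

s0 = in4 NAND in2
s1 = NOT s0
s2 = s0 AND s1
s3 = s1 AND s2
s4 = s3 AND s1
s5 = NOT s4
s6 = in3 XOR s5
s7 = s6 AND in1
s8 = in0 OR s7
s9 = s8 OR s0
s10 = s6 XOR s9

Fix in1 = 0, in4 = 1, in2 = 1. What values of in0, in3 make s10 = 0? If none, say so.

in0=1, in3=0

s10 = s6 XOR s9 must be 0, so s6 and s9 are equal.
Check with in1 = 0, in4 = 1, in2 = 1 and in0=1, in3=0:
s0 = in4 NAND in2 = 1 NAND 1 = 0
s1 = NOT s0 = NOT 0 = 1
s2 = s0 AND s1 = 0 AND 1 = 0
s3 = s1 AND s2 = 1 AND 0 = 0
s4 = s3 AND s1 = 0 AND 1 = 0
s5 = NOT s4 = NOT 0 = 1
s6 = in3 XOR s5 = 0 XOR 1 = 1
s7 = s6 AND in1 = 1 AND 0 = 0
s8 = in0 OR s7 = 1 OR 0 = 1
s9 = s8 OR s0 = 1 OR 0 = 1
s10 = s6 XOR s9 = 1 XOR 1 = 0
So s10 = 0.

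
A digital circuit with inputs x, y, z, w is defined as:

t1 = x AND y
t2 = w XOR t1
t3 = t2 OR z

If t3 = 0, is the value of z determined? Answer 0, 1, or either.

0

t3 = t2 OR z must be 0, so both t2 = 0 and z = 0.
t2 = w XOR t1 must be 0, so w and t1 are equal.
Every assignment with t3 = 0 has z = 0; there are 4 such assignment(s).
  x=0, y=0, z=0, w=0
  x=0, y=1, z=0, w=0
  x=1, y=0, z=0, w=0
  x=1, y=1, z=0, w=1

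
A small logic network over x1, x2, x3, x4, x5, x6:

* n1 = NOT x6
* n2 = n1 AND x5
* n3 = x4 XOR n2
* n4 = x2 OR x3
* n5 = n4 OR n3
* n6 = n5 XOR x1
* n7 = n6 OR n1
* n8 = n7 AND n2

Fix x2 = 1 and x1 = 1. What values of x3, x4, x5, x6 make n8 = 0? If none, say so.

x3=0, x4=1, x5=0, x6=1

n8 = n7 AND n2 must be 0, so at least one of n7, n2 is 0.
Check with x2 = 1 and x1 = 1 and x3=0, x4=1, x5=0, x6=1:
n1 = NOT x6 = NOT 1 = 0
n2 = n1 AND x5 = 0 AND 0 = 0
n3 = x4 XOR n2 = 1 XOR 0 = 1
n4 = x2 OR x3 = 1 OR 0 = 1
n5 = n4 OR n3 = 1 OR 1 = 1
n6 = n5 XOR x1 = 1 XOR 1 = 0
n7 = n6 OR n1 = 0 OR 0 = 0
n8 = n7 AND n2 = 0 AND 0 = 0
So n8 = 0.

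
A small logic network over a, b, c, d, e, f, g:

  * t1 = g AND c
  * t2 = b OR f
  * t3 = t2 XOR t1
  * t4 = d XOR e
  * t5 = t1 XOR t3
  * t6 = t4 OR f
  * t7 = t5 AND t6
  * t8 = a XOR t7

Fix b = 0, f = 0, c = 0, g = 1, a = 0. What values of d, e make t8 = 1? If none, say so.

no solution exists

With b = 0, f = 0, c = 0, g = 1, a = 0 fixed, none of the 4 settings of d, e give t8 = 1.
For example, with d=0, e=0:
t1 = g AND c = 1 AND 0 = 0
t2 = b OR f = 0 OR 0 = 0
t3 = t2 XOR t1 = 0 XOR 0 = 0
t4 = d XOR e = 0 XOR 0 = 0
t5 = t1 XOR t3 = 0 XOR 0 = 0
t6 = t4 OR f = 0 OR 0 = 0
t7 = t5 AND t6 = 0 AND 0 = 0
t8 = a XOR t7 = 0 XOR 0 = 0
giving t8 = 0 ≠ 1.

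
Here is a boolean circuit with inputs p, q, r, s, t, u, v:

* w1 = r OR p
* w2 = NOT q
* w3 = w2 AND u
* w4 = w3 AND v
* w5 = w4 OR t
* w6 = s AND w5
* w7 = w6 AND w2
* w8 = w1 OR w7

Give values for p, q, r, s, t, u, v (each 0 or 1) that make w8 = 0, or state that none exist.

Check with p=0, q=0, r=0, s=0, t=0, u=1, v=1:
w1 = r OR p = 0 OR 0 = 0
w2 = NOT q = NOT 0 = 1
w3 = w2 AND u = 1 AND 1 = 1
w4 = w3 AND v = 1 AND 1 = 1
w5 = w4 OR t = 1 OR 0 = 1
w6 = s AND w5 = 0 AND 1 = 0
w7 = w6 AND w2 = 0 AND 1 = 0
w8 = w1 OR w7 = 0 OR 0 = 0
So w8 = 0 as required.

p=0, q=0, r=0, s=0, t=0, u=1, v=1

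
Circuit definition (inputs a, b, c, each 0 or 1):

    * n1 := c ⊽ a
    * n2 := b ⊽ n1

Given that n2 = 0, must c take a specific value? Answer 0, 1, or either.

Both values of c occur among assignments with n2 = 0:
  c=0: a=0, b=0, c=0
  c=1: a=0, b=1, c=1

either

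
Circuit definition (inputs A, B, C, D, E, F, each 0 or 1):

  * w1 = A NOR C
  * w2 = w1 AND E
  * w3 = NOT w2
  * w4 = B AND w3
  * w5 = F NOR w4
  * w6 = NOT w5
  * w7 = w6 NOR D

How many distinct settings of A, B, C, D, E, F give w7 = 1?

w7 = w6 NOR D must be 1, so both w6 = 0 and D = 0.
w6 = NOT w5 must be 0, so w5 = 1.
w5 = F NOR w4 must be 1, so both F = 0 and w4 = 0.
Enumerating the 64 input combinations, 9 give w7 = 1 and 55 give w7 = 0.

9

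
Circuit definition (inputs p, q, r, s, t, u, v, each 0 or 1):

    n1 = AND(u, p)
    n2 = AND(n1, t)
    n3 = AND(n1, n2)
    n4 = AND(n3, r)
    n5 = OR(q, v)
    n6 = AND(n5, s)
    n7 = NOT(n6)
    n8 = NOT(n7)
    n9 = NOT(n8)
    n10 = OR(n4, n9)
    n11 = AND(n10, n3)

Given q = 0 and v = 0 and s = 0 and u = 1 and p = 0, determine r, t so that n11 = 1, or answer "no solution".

no solution exists

With q = 0 and v = 0 and s = 0 and u = 1 and p = 0 fixed, none of the 4 settings of r, t give n11 = 1.
For example, with r=0, t=1:
n1 = AND(u, p) = AND(1, 0) = 0
n2 = AND(n1, t) = AND(0, 1) = 0
n3 = AND(n1, n2) = AND(0, 0) = 0
n4 = AND(n3, r) = AND(0, 0) = 0
n5 = OR(q, v) = OR(0, 0) = 0
n6 = AND(n5, s) = AND(0, 0) = 0
n7 = NOT(n6) = NOT 0 = 1
n8 = NOT(n7) = NOT 1 = 0
n9 = NOT(n8) = NOT 0 = 1
n10 = OR(n4, n9) = OR(0, 1) = 1
n11 = AND(n10, n3) = AND(1, 0) = 0
giving n11 = 0 ≠ 1.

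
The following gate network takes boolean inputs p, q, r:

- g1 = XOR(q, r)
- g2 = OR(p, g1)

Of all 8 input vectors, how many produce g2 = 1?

6

g2 = OR(p, g1) must be 1, so at least one of p, g1 is 1.
Satisfying assignments:
  p=0, q=0, r=1
  p=0, q=1, r=0
  p=1, q=0, r=0
  p=1, q=0, r=1
  p=1, q=1, r=0
  p=1, q=1, r=1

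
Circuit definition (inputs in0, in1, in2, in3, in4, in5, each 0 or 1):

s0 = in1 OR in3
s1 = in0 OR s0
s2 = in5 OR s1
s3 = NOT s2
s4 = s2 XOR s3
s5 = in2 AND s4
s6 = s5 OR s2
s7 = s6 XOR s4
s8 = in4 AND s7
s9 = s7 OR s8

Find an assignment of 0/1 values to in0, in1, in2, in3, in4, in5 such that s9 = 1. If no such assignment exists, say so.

s9 = s7 OR s8 must be 1, so at least one of s7, s8 is 1.
Check with in0=0, in1=0, in2=0, in3=0, in4=1, in5=0:
s0 = in1 OR in3 = 0 OR 0 = 0
s1 = in0 OR s0 = 0 OR 0 = 0
s2 = in5 OR s1 = 0 OR 0 = 0
s3 = NOT s2 = NOT 0 = 1
s4 = s2 XOR s3 = 0 XOR 1 = 1
s5 = in2 AND s4 = 0 AND 1 = 0
s6 = s5 OR s2 = 0 OR 0 = 0
s7 = s6 XOR s4 = 0 XOR 1 = 1
s8 = in4 AND s7 = 1 AND 1 = 1
s9 = s7 OR s8 = 1 OR 1 = 1
So s9 = 1 as required.

in0=0, in1=0, in2=0, in3=0, in4=1, in5=0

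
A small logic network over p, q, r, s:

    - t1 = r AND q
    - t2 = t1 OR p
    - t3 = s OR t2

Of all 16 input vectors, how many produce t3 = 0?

t3 = s OR t2 must be 0, so both s = 0 and t2 = 0.
t2 = t1 OR p must be 0, so both t1 = 0 and p = 0.
t1 = r AND q must be 0, so at least one of r, q is 0.
Satisfying assignments:
  p=0, q=0, r=0, s=0
  p=0, q=0, r=1, s=0
  p=0, q=1, r=0, s=0

3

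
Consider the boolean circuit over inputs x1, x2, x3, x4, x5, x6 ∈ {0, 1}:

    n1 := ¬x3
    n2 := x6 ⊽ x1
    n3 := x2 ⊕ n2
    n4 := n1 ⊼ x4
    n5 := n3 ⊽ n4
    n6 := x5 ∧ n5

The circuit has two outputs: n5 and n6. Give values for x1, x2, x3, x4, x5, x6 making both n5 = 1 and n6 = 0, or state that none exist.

Check with x1=0, x2=1, x3=0, x4=1, x5=0, x6=0:
n1 = ¬x3 = ¬0 = 1
n2 = x6 ⊽ x1 = 0 ⊽ 0 = 1
n3 = x2 ⊕ n2 = 1 ⊕ 1 = 0
n4 = n1 ⊼ x4 = 1 ⊼ 1 = 0
n5 = n3 ⊽ n4 = 0 ⊽ 0 = 1
n6 = x5 ∧ n5 = 0 ∧ 1 = 0
So n5 = 1 and n6 = 0.

x1=0, x2=1, x3=0, x4=1, x5=0, x6=0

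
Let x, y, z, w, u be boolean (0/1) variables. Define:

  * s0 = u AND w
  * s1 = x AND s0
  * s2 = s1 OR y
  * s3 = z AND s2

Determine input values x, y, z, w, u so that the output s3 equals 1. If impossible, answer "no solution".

Check with x=0 y=1 z=1 w=0 u=0:
s0 = u AND w = 0 AND 0 = 0
s1 = x AND s0 = 0 AND 0 = 0
s2 = s1 OR y = 0 OR 1 = 1
s3 = z AND s2 = 1 AND 1 = 1
So s3 = 1 as required.

x=0 y=1 z=1 w=0 u=0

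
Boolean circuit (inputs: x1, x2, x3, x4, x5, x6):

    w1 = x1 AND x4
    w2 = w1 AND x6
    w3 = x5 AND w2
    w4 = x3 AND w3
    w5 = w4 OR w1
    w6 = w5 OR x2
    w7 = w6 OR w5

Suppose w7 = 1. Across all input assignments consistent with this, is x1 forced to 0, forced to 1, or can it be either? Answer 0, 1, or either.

either

Both values of x1 occur among assignments with w7 = 1:
  x1=0: x1=0, x2=1, x3=0, x4=0, x5=0, x6=0
  x1=1: x1=1, x2=0, x3=0, x4=1, x5=0, x6=0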